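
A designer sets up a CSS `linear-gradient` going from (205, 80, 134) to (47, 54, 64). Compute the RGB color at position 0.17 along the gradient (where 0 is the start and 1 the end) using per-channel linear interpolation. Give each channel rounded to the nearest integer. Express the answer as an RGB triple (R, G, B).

(178, 76, 122)

R = 205 + 0.17 × (47 − 205) = 205 + 0.17 × -158 = 178.14 → 178
G = 80 + 0.17 × (54 − 80) = 80 + 0.17 × -26 = 75.58 → 76
B = 134 + 0.17 × (64 − 134) = 134 + 0.17 × -70 = 122.1 → 122
So the blended color is (178, 76, 122), about #b24c7a.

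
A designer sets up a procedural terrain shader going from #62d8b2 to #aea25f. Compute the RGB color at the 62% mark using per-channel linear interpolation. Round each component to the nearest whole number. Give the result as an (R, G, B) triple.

(145, 183, 127)

#62d8b2 → (98, 216, 178); #aea25f → (174, 162, 95).
62% corresponds to t = 0.62.
R = 98 + 0.62 × (174 − 98) = 98 + 0.62 × 76 = 145.12 → 145
G = 216 + 0.62 × (162 − 216) = 216 + 0.62 × -54 = 182.52 → 183
B = 178 + 0.62 × (95 − 178) = 178 + 0.62 × -83 = 126.54 → 127
So the blended color is (145, 183, 127), about #91b77f.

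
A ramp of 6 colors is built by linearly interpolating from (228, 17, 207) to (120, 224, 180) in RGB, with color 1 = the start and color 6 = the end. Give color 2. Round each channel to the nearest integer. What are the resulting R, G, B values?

(206, 58, 202)

With 6 swatches and endpoints inclusive, swatch 2 sits at t = (2 − 1)/(6 − 1) = 1/5 ≈ 0.2.
R = 228 + 0.2 × (120 − 228) = 206.4 → 206
G = 17 + 0.2 × (224 − 17) = 58.4 → 58
B = 207 + 0.2 × (180 − 207) = 201.6 → 202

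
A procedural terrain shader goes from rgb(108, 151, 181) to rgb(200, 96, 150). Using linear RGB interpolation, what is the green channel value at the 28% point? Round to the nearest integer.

136

G = 151 + 0.28 × (96 − 151) = 135.6 → 136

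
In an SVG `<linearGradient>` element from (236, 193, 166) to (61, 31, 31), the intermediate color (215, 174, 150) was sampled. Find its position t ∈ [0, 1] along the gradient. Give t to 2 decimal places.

0.12

Invert the lerp on the R channel (largest span, 175): t = (215 − 236) / (61 − 236) = -21/-175 = 0.12.
Check on G: (174 − 193)/(31 − 193) = 0.1173 ✓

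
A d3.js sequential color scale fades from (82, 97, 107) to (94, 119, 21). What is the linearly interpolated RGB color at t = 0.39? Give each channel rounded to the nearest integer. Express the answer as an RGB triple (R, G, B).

R = 82 + 0.39 × (94 − 82) = 82 + 0.39 × 12 = 86.68 → 87
G = 97 + 0.39 × (119 − 97) = 97 + 0.39 × 22 = 105.58 → 106
B = 107 + 0.39 × (21 − 107) = 107 + 0.39 × -86 = 73.46 → 73
So the blended color is (87, 106, 73), about #576a49.

(87, 106, 73)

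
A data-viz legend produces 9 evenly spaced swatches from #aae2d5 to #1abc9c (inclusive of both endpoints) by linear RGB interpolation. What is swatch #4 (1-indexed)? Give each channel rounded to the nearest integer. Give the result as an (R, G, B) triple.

With 9 swatches and endpoints inclusive, swatch 4 sits at t = (4 − 1)/(9 − 1) = 3/8 ≈ 0.375.
#aae2d5 → (170, 226, 213); #1abc9c → (26, 188, 156).
R = 170 + 0.375 × (26 − 170) = 116 → 116
G = 226 + 0.375 × (188 − 226) = 211.75 → 212
B = 213 + 0.375 × (156 − 213) = 191.625 → 192

(116, 212, 192)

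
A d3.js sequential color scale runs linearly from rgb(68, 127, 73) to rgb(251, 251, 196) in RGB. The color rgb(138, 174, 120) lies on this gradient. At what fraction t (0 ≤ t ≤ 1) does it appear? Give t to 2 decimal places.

Invert the lerp on the R channel (largest span, 183): t = (138 − 68) / (251 − 68) = 70/183 = 0.38251.
Check on G: (174 − 127)/(251 − 127) = 0.379 ✓

0.38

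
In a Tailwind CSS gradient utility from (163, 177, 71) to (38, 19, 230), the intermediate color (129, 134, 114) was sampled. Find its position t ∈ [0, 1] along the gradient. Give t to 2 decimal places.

Invert the lerp on the B channel (largest span, 159): t = (114 − 71) / (230 − 71) = 43/159 = 0.27044.
Check on R: (129 − 163)/(38 − 163) = 0.272 ✓

0.27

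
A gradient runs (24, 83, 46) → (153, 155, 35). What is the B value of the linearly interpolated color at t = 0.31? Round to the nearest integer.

B = 46 + 0.31 × (35 − 46) = 42.59 → 43

43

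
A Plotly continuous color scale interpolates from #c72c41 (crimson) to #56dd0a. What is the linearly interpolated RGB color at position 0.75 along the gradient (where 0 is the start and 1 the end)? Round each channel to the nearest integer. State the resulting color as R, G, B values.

(114, 177, 24)

#c72c41 → (199, 44, 65); #56dd0a → (86, 221, 10).
R = 199 + 0.75 × (86 − 199) = 199 + 0.75 × -113 = 114.25 → 114
G = 44 + 0.75 × (221 − 44) = 44 + 0.75 × 177 = 176.75 → 177
B = 65 + 0.75 × (10 − 65) = 65 + 0.75 × -55 = 23.75 → 24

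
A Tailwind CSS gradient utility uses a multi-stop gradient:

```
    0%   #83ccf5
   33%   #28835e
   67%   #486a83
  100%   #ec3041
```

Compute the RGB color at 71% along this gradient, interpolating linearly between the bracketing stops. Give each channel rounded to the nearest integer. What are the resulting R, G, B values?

71% lies between the 67% and 100% stops, so the local fraction is t = (71 − 67)/(100 − 67) = 4/33 ≈ 0.1212.
#486a83 → (72, 106, 131); #ec3041 → (236, 48, 65).
R = 72 + 0.1212 × (236 − 72) = 91.877 → 92
G = 106 + 0.1212 × (48 − 106) = 98.97 → 99
B = 131 + 0.1212 × (65 − 131) = 123.001 → 123

(92, 99, 123)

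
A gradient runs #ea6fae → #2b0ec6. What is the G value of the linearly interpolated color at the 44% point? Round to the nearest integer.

G₁ = 111 (from #ea6fae), G₂ = 14 (from #2b0ec6).
G = 111 + 0.44 × (14 − 111) = 68.32 → 68

68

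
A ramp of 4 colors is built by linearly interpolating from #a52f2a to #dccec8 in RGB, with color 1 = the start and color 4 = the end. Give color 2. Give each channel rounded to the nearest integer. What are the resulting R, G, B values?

With 4 swatches and endpoints inclusive, swatch 2 sits at t = (2 − 1)/(4 − 1) = 1/3 ≈ 0.3333.
#a52f2a → (165, 47, 42); #dccec8 → (220, 206, 200).
R = 165 + 0.3333 × (220 − 165) = 183.332 → 183
G = 47 + 0.3333 × (206 − 47) = 99.995 → 100
B = 42 + 0.3333 × (200 − 42) = 94.661 → 95

(183, 100, 95)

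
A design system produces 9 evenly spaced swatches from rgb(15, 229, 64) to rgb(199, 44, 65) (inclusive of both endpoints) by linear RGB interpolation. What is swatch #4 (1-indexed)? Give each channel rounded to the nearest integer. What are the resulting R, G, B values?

With 9 swatches and endpoints inclusive, swatch 4 sits at t = (4 − 1)/(9 − 1) = 3/8 ≈ 0.375.
R = 15 + 0.375 × (199 − 15) = 84 → 84
G = 229 + 0.375 × (44 − 229) = 159.625 → 160
B = 64 + 0.375 × (65 − 64) = 64.375 → 64

(84, 160, 64)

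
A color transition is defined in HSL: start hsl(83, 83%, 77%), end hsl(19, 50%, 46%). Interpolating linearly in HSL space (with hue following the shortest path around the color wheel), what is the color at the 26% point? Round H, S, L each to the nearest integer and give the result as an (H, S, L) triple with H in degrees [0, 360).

(66, 74, 69)

Hue arc: Δh = 19 − 83 = -64° (|Δh| ≤ 180, already the shorter path).
H = 83 + 0.26 × (-64) = 66.36 → 66°
S = 83 + 0.26 × (50 − 83) = 74.42 → 74%
L = 77 + 0.26 × (46 − 77) = 68.94 → 69%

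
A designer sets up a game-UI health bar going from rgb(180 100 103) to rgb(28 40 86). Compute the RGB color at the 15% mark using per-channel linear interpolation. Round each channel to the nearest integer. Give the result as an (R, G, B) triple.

(157, 91, 100)

15% corresponds to t = 0.15.
R = 180 + 0.15 × (28 − 180) = 180 + 0.15 × -152 = 157.2 → 157
G = 100 + 0.15 × (40 − 100) = 100 + 0.15 × -60 = 91 → 91
B = 103 + 0.15 × (86 − 103) = 103 + 0.15 × -17 = 100.45 → 100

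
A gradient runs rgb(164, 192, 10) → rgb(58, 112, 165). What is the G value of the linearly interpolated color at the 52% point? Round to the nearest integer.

G = 192 + 0.52 × (112 − 192) = 150.4 → 150

150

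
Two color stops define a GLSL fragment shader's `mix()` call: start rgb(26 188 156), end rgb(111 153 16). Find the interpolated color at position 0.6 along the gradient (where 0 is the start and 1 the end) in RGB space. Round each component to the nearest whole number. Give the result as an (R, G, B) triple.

R = 26 + 0.6 × (111 − 26) = 26 + 0.6 × 85 = 77 → 77
G = 188 + 0.6 × (153 − 188) = 188 + 0.6 × -35 = 167 → 167
B = 156 + 0.6 × (16 − 156) = 156 + 0.6 × -140 = 72 → 72
So the blended color is (77, 167, 72), about #4da748.

(77, 167, 72)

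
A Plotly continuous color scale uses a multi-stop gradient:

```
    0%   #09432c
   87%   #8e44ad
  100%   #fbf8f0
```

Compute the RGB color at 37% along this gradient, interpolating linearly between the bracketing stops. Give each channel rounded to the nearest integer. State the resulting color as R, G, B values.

37% lies between the 0% and 87% stops, so the local fraction is t = (37 − 0)/(87 − 0) = 37/87 ≈ 0.4253.
#09432c → (9, 67, 44); #8e44ad → (142, 68, 173).
R = 9 + 0.4253 × (142 − 9) = 65.565 → 66
G = 67 + 0.4253 × (68 − 67) = 67.425 → 67
B = 44 + 0.4253 × (173 − 44) = 98.864 → 99

(66, 67, 99)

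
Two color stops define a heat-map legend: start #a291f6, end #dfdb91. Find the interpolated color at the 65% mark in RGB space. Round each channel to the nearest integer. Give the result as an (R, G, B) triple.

#a291f6 → (162, 145, 246); #dfdb91 → (223, 219, 145).
65% corresponds to t = 0.65.
R = 162 + 0.65 × (223 − 162) = 162 + 0.65 × 61 = 201.65 → 202
G = 145 + 0.65 × (219 − 145) = 145 + 0.65 × 74 = 193.1 → 193
B = 246 + 0.65 × (145 − 246) = 246 + 0.65 × -101 = 180.35 → 180

(202, 193, 180)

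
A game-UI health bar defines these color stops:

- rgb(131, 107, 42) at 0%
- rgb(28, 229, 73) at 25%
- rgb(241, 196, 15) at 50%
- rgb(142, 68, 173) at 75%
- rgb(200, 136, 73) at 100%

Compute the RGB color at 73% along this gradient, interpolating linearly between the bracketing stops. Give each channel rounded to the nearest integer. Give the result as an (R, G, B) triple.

73% lies between the 50% and 75% stops, so the local fraction is t = (73 − 50)/(75 − 50) = 23/25 ≈ 0.92.
R = 241 + 0.92 × (142 − 241) = 149.92 → 150
G = 196 + 0.92 × (68 − 196) = 78.24 → 78
B = 15 + 0.92 × (173 − 15) = 160.36 → 160

(150, 78, 160)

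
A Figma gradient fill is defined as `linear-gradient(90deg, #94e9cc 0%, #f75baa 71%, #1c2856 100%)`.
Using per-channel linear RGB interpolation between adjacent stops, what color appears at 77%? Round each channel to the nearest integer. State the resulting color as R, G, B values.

77% lies between the 71% and 100% stops, so the local fraction is t = (77 − 71)/(100 − 71) = 6/29 ≈ 0.2069.
#f75baa → (247, 91, 170); #1c2856 → (28, 40, 86).
R = 247 + 0.2069 × (28 − 247) = 201.689 → 202
G = 91 + 0.2069 × (40 − 91) = 80.448 → 80
B = 170 + 0.2069 × (86 − 170) = 152.62 → 153

(202, 80, 153)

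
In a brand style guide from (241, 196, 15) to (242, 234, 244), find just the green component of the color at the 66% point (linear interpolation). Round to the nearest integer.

221

G = 196 + 0.66 × (234 − 196) = 221.08 → 221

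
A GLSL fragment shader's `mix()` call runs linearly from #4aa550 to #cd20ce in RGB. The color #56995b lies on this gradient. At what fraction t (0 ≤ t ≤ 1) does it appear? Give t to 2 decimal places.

0.09

Invert the lerp on the G channel (largest span, 133): t = (153 − 165) / (32 − 165) = -12/-133 = 0.090226.
Check on R: (86 − 74)/(205 − 74) = 0.0916 ✓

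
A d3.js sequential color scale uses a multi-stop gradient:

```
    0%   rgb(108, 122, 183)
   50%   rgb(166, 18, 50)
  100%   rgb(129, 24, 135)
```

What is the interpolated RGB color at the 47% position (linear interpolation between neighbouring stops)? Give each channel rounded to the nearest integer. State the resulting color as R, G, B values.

47% lies between the 0% and 50% stops, so the local fraction is t = (47 − 0)/(50 − 0) = 47/50 ≈ 0.94.
R = 108 + 0.94 × (166 − 108) = 162.52 → 163
G = 122 + 0.94 × (18 − 122) = 24.24 → 24
B = 183 + 0.94 × (50 − 183) = 57.98 → 58

(163, 24, 58)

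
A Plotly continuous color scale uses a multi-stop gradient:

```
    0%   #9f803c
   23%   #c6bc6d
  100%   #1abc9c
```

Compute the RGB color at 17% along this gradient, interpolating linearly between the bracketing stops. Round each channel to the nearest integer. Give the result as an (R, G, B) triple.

17% lies between the 0% and 23% stops, so the local fraction is t = (17 − 0)/(23 − 0) = 17/23 ≈ 0.7391.
#9f803c → (159, 128, 60); #c6bc6d → (198, 188, 109).
R = 159 + 0.7391 × (198 − 159) = 187.825 → 188
G = 128 + 0.7391 × (188 − 128) = 172.346 → 172
B = 60 + 0.7391 × (109 − 60) = 96.216 → 96

(188, 172, 96)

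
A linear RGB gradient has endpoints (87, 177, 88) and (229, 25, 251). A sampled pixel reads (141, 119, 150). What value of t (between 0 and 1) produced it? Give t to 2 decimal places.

Invert the lerp on the B channel (largest span, 163): t = (150 − 88) / (251 − 88) = 62/163 = 0.38037.
Check on R: (141 − 87)/(229 − 87) = 0.3803 ✓

0.38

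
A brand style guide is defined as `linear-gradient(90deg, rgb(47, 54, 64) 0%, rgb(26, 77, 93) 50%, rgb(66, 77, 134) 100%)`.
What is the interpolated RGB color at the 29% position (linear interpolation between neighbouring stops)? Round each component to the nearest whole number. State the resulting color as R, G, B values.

(35, 67, 81)

29% lies between the 0% and 50% stops, so the local fraction is t = (29 − 0)/(50 − 0) = 29/50 ≈ 0.58.
R = 47 + 0.58 × (26 − 47) = 34.82 → 35
G = 54 + 0.58 × (77 − 54) = 67.34 → 67
B = 64 + 0.58 × (93 − 64) = 80.82 → 81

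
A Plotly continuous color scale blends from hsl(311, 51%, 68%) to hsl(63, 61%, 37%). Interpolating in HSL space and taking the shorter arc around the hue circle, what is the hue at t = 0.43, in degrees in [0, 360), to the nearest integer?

Hue: 63 − 311 = -248°, but |-248| > 180 so the shorter arc goes the other way: Δh = -248 + 360 = 112°.
H = 311 + 0.43 × (112) = 359.16 → 359°

359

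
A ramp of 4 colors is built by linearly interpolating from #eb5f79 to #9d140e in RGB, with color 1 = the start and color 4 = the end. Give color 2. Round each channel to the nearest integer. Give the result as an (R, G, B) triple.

With 4 swatches and endpoints inclusive, swatch 2 sits at t = (2 − 1)/(4 − 1) = 1/3 ≈ 0.3333.
#eb5f79 → (235, 95, 121); #9d140e → (157, 20, 14).
R = 235 + 0.3333 × (157 − 235) = 209.003 → 209
G = 95 + 0.3333 × (20 − 95) = 70.002 → 70
B = 121 + 0.3333 × (14 − 121) = 85.337 → 85

(209, 70, 85)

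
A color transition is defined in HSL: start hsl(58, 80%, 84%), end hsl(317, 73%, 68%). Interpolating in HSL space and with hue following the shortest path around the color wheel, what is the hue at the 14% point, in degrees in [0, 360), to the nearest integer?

44

Hue: 317 − 58 = 259°, but |259| > 180 so the shorter arc goes the other way: Δh = 259 − 360 = -101°.
H = 58 + 0.14 × (-101) = 43.86 → 44°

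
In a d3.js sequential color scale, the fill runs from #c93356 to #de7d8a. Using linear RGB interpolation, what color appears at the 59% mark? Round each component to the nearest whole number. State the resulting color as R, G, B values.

(213, 95, 117)

#c93356 → (201, 51, 86); #de7d8a → (222, 125, 138).
59% corresponds to t = 0.59.
R = 201 + 0.59 × (222 − 201) = 201 + 0.59 × 21 = 213.39 → 213
G = 51 + 0.59 × (125 − 51) = 51 + 0.59 × 74 = 94.66 → 95
B = 86 + 0.59 × (138 − 86) = 86 + 0.59 × 52 = 116.68 → 117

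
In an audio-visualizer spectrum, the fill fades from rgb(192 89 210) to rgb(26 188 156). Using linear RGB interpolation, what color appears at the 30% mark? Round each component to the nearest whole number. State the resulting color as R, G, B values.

30% corresponds to t = 0.3.
R = 192 + 0.3 × (26 − 192) = 192 + 0.3 × -166 = 142.2 → 142
G = 89 + 0.3 × (188 − 89) = 89 + 0.3 × 99 = 118.7 → 119
B = 210 + 0.3 × (156 − 210) = 210 + 0.3 × -54 = 193.8 → 194
So the blended color is (142, 119, 194), about #8e77c2.

(142, 119, 194)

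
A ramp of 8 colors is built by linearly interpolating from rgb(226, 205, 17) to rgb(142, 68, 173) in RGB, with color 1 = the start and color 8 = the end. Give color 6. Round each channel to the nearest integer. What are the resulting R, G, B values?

With 8 swatches and endpoints inclusive, swatch 6 sits at t = (6 − 1)/(8 − 1) = 5/7 ≈ 0.7143.
R = 226 + 0.7143 × (142 − 226) = 165.999 → 166
G = 205 + 0.7143 × (68 − 205) = 107.141 → 107
B = 17 + 0.7143 × (173 − 17) = 128.431 → 128

(166, 107, 128)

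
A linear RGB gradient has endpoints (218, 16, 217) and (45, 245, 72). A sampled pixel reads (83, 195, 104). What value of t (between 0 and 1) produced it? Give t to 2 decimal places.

Invert the lerp on the G channel (largest span, 229): t = (195 − 16) / (245 − 16) = 179/229 = 0.78166.
Check on R: (83 − 218)/(45 − 218) = 0.7803 ✓

0.78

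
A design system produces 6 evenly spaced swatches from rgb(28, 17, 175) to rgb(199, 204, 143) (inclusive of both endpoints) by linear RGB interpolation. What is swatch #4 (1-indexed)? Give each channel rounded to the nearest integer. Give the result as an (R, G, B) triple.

With 6 swatches and endpoints inclusive, swatch 4 sits at t = (4 − 1)/(6 − 1) = 3/5 ≈ 0.6.
R = 28 + 0.6 × (199 − 28) = 130.6 → 131
G = 17 + 0.6 × (204 − 17) = 129.2 → 129
B = 175 + 0.6 × (143 − 175) = 155.8 → 156

(131, 129, 156)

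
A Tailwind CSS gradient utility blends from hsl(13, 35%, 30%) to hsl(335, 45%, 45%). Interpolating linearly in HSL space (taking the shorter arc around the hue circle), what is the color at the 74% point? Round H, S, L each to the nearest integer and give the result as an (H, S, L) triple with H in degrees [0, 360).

Hue: 335 − 13 = 322°, but |322| > 180 so the shorter arc goes the other way: Δh = 322 − 360 = -38°.
H = 13 + 0.74 × (-38) = -15.12 → -15 → -15 mod 360 = 345°
S = 35 + 0.74 × (45 − 35) = 42.4 → 42%
L = 30 + 0.74 × (45 − 30) = 41.1 → 41%

(345, 42, 41)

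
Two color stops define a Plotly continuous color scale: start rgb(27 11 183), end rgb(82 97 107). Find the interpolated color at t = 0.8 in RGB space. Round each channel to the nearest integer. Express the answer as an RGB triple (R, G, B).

(71, 80, 122)

R = 27 + 0.8 × (82 − 27) = 27 + 0.8 × 55 = 71 → 71
G = 11 + 0.8 × (97 − 11) = 11 + 0.8 × 86 = 79.8 → 80
B = 183 + 0.8 × (107 − 183) = 183 + 0.8 × -76 = 122.2 → 122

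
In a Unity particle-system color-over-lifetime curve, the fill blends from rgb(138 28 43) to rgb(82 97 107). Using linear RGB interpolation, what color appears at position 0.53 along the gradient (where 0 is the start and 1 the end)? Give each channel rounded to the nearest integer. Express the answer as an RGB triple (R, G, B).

R = 138 + 0.53 × (82 − 138) = 138 + 0.53 × -56 = 108.32 → 108
G = 28 + 0.53 × (97 − 28) = 28 + 0.53 × 69 = 64.57 → 65
B = 43 + 0.53 × (107 − 43) = 43 + 0.53 × 64 = 76.92 → 77

(108, 65, 77)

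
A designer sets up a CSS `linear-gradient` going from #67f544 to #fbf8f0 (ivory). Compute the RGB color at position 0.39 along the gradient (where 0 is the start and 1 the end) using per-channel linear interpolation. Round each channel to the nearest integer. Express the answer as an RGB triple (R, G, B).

#67f544 → (103, 245, 68); #fbf8f0 → (251, 248, 240).
R = 103 + 0.39 × (251 − 103) = 103 + 0.39 × 148 = 160.72 → 161
G = 245 + 0.39 × (248 − 245) = 245 + 0.39 × 3 = 246.17 → 246
B = 68 + 0.39 × (240 − 68) = 68 + 0.39 × 172 = 135.08 → 135

(161, 246, 135)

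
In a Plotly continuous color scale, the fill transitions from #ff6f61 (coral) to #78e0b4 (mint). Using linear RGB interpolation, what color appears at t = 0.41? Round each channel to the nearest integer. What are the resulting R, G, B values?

(200, 157, 131)

#ff6f61 → (255, 111, 97); #78e0b4 → (120, 224, 180).
R = 255 + 0.41 × (120 − 255) = 255 + 0.41 × -135 = 199.65 → 200
G = 111 + 0.41 × (224 − 111) = 111 + 0.41 × 113 = 157.33 → 157
B = 97 + 0.41 × (180 − 97) = 97 + 0.41 × 83 = 131.03 → 131
So the blended color is (200, 157, 131), about #c89d83.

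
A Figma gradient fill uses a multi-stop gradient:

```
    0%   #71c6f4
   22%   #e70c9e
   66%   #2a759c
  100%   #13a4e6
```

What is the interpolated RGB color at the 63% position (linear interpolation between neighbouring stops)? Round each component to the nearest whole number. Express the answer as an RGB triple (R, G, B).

(55, 110, 156)

63% lies between the 22% and 66% stops, so the local fraction is t = (63 − 22)/(66 − 22) = 41/44 ≈ 0.9318.
#e70c9e → (231, 12, 158); #2a759c → (42, 117, 156).
R = 231 + 0.9318 × (42 − 231) = 54.89 → 55
G = 12 + 0.9318 × (117 − 12) = 109.839 → 110
B = 158 + 0.9318 × (156 − 158) = 156.136 → 156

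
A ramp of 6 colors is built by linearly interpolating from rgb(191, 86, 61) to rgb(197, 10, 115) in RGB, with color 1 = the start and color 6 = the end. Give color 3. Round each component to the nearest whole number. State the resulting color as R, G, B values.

(193, 56, 83)

With 6 swatches and endpoints inclusive, swatch 3 sits at t = (3 − 1)/(6 − 1) = 2/5 ≈ 0.4.
R = 191 + 0.4 × (197 − 191) = 193.4 → 193
G = 86 + 0.4 × (10 − 86) = 55.6 → 56
B = 61 + 0.4 × (115 − 61) = 82.6 → 83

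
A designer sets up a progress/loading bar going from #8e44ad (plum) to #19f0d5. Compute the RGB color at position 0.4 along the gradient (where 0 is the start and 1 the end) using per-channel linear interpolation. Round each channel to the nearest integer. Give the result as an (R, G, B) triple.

#8e44ad → (142, 68, 173); #19f0d5 → (25, 240, 213).
R = 142 + 0.4 × (25 − 142) = 142 + 0.4 × -117 = 95.2 → 95
G = 68 + 0.4 × (240 − 68) = 68 + 0.4 × 172 = 136.8 → 137
B = 173 + 0.4 × (213 − 173) = 173 + 0.4 × 40 = 189 → 189

(95, 137, 189)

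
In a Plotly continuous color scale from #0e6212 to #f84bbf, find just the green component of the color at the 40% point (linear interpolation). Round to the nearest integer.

89

G₁ = 98 (from #0e6212), G₂ = 75 (from #f84bbf).
G = 98 + 0.4 × (75 − 98) = 88.8 → 89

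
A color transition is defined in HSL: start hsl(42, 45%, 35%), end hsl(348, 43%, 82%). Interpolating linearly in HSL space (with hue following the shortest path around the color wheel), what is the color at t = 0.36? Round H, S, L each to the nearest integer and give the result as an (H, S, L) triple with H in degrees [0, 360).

(23, 44, 52)

Hue: 348 − 42 = 306°, but |306| > 180 so the shorter arc goes the other way: Δh = 306 − 360 = -54°.
H = 42 + 0.36 × (-54) = 22.56 → 23°
S = 45 + 0.36 × (43 − 45) = 44.28 → 44%
L = 35 + 0.36 × (82 − 35) = 51.92 → 52%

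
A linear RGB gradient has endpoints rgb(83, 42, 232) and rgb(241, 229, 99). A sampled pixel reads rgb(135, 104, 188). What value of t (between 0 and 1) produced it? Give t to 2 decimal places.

Invert the lerp on the G channel (largest span, 187): t = (104 − 42) / (229 − 42) = 62/187 = 0.33155.
Check on R: (135 − 83)/(241 − 83) = 0.3291 ✓

0.33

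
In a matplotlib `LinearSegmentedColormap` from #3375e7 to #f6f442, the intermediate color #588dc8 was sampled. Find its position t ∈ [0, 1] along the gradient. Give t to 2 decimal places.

Invert the lerp on the R channel (largest span, 195): t = (88 − 51) / (246 − 51) = 37/195 = 0.18974.
Check on G: (141 − 117)/(244 − 117) = 0.189 ✓

0.19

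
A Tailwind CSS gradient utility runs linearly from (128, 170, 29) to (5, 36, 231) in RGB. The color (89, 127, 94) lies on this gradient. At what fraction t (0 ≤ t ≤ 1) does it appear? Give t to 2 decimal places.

0.32

Invert the lerp on the B channel (largest span, 202): t = (94 − 29) / (231 − 29) = 65/202 = 0.32178.
Check on R: (89 − 128)/(5 − 128) = 0.3171 ✓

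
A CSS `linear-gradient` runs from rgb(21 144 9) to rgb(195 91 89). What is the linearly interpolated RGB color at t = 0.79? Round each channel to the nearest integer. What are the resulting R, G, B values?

(158, 102, 72)

R = 21 + 0.79 × (195 − 21) = 21 + 0.79 × 174 = 158.46 → 158
G = 144 + 0.79 × (91 − 144) = 144 + 0.79 × -53 = 102.13 → 102
B = 9 + 0.79 × (89 − 9) = 9 + 0.79 × 80 = 72.2 → 72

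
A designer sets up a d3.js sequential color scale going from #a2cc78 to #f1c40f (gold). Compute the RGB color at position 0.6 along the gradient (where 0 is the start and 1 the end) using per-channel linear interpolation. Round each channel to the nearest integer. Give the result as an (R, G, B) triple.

#a2cc78 → (162, 204, 120); #f1c40f → (241, 196, 15).
R = 162 + 0.6 × (241 − 162) = 162 + 0.6 × 79 = 209.4 → 209
G = 204 + 0.6 × (196 − 204) = 204 + 0.6 × -8 = 199.2 → 199
B = 120 + 0.6 × (15 − 120) = 120 + 0.6 × -105 = 57 → 57

(209, 199, 57)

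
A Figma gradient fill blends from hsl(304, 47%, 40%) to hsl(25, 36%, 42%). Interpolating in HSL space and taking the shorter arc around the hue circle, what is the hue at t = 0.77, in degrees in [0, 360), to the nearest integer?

6

Hue: 25 − 304 = -279°, but |-279| > 180 so the shorter arc goes the other way: Δh = -279 + 360 = 81°.
H = 304 + 0.77 × (81) = 366.37 → 366 → 366 mod 360 = 6°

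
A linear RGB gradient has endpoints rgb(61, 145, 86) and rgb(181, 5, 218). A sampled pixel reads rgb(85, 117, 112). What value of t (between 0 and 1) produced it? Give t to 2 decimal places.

0.20

Invert the lerp on the G channel (largest span, 140): t = (117 − 145) / (5 − 145) = -28/-140 = 0.2.
Check on R: (85 − 61)/(181 − 61) = 0.2 ✓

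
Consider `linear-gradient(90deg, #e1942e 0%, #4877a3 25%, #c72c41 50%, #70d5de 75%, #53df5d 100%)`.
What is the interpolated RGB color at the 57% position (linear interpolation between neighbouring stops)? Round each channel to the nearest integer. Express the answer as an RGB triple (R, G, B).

57% lies between the 50% and 75% stops, so the local fraction is t = (57 − 50)/(75 − 50) = 7/25 ≈ 0.28.
#c72c41 → (199, 44, 65); #70d5de → (112, 213, 222).
R = 199 + 0.28 × (112 − 199) = 174.64 → 175
G = 44 + 0.28 × (213 − 44) = 91.32 → 91
B = 65 + 0.28 × (222 − 65) = 108.96 → 109

(175, 91, 109)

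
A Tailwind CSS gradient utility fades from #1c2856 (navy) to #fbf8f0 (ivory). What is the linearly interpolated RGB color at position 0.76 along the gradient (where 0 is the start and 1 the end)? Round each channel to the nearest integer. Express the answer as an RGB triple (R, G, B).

#1c2856 → (28, 40, 86); #fbf8f0 → (251, 248, 240).
R = 28 + 0.76 × (251 − 28) = 28 + 0.76 × 223 = 197.48 → 197
G = 40 + 0.76 × (248 − 40) = 40 + 0.76 × 208 = 198.08 → 198
B = 86 + 0.76 × (240 − 86) = 86 + 0.76 × 154 = 203.04 → 203
So the blended color is (197, 198, 203), about #c5c6cb.

(197, 198, 203)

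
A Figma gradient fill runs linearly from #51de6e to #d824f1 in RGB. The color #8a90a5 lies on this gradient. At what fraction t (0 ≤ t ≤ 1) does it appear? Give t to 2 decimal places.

0.42

Invert the lerp on the G channel (largest span, 186): t = (144 − 222) / (36 − 222) = -78/-186 = 0.41935.
Check on R: (138 − 81)/(216 − 81) = 0.4222 ✓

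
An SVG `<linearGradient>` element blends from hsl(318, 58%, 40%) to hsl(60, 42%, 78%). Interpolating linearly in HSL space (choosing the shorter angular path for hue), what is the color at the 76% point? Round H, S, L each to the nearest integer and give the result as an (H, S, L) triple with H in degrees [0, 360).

(36, 46, 69)

Hue: 60 − 318 = -258°, but |-258| > 180 so the shorter arc goes the other way: Δh = -258 + 360 = 102°.
H = 318 + 0.76 × (102) = 395.52 → 396 → 396 mod 360 = 36°
S = 58 + 0.76 × (42 − 58) = 45.84 → 46%
L = 40 + 0.76 × (78 − 40) = 68.88 → 69%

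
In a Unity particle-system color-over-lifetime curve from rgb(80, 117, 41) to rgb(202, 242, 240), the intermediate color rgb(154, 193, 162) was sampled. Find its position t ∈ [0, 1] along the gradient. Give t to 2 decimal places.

Invert the lerp on the B channel (largest span, 199): t = (162 − 41) / (240 − 41) = 121/199 = 0.60804.
Check on R: (154 − 80)/(202 − 80) = 0.6066 ✓

0.61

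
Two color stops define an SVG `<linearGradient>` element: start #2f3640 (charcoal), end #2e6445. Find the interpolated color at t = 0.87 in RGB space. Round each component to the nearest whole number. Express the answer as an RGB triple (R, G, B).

#2f3640 → (47, 54, 64); #2e6445 → (46, 100, 69).
R = 47 + 0.87 × (46 − 47) = 47 + 0.87 × -1 = 46.13 → 46
G = 54 + 0.87 × (100 − 54) = 54 + 0.87 × 46 = 94.02 → 94
B = 64 + 0.87 × (69 − 64) = 64 + 0.87 × 5 = 68.35 → 68

(46, 94, 68)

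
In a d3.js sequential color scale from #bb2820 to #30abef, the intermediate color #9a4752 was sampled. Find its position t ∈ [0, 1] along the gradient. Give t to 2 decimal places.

0.24

Invert the lerp on the B channel (largest span, 207): t = (82 − 32) / (239 − 32) = 50/207 = 0.24155.
Check on R: (154 − 187)/(48 − 187) = 0.2374 ✓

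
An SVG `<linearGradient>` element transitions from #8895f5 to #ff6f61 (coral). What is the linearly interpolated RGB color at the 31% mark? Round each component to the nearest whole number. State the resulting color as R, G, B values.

(173, 137, 199)

#8895f5 → (136, 149, 245); #ff6f61 → (255, 111, 97).
31% corresponds to t = 0.31.
R = 136 + 0.31 × (255 − 136) = 136 + 0.31 × 119 = 172.89 → 173
G = 149 + 0.31 × (111 − 149) = 149 + 0.31 × -38 = 137.22 → 137
B = 245 + 0.31 × (97 − 245) = 245 + 0.31 × -148 = 199.12 → 199
So the blended color is (173, 137, 199), about #ad89c7.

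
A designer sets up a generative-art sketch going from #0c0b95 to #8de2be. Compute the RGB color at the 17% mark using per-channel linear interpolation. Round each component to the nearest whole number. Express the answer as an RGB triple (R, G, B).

(34, 48, 156)

#0c0b95 → (12, 11, 149); #8de2be → (141, 226, 190).
17% corresponds to t = 0.17.
R = 12 + 0.17 × (141 − 12) = 12 + 0.17 × 129 = 33.93 → 34
G = 11 + 0.17 × (226 − 11) = 11 + 0.17 × 215 = 47.55 → 48
B = 149 + 0.17 × (190 − 149) = 149 + 0.17 × 41 = 155.97 → 156
So the blended color is (34, 48, 156), about #22309c.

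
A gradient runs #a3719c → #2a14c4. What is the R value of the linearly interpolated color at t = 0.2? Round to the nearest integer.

139

R₁ = 163 (from #a3719c), R₂ = 42 (from #2a14c4).
R = 163 + 0.2 × (42 − 163) = 138.8 → 139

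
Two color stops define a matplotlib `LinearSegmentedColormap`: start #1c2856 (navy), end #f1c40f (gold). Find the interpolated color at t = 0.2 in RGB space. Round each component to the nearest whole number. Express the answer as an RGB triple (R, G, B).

#1c2856 → (28, 40, 86); #f1c40f → (241, 196, 15).
R = 28 + 0.2 × (241 − 28) = 28 + 0.2 × 213 = 70.6 → 71
G = 40 + 0.2 × (196 − 40) = 40 + 0.2 × 156 = 71.2 → 71
B = 86 + 0.2 × (15 − 86) = 86 + 0.2 × -71 = 71.8 → 72
So the blended color is (71, 71, 72), about #474748.

(71, 71, 72)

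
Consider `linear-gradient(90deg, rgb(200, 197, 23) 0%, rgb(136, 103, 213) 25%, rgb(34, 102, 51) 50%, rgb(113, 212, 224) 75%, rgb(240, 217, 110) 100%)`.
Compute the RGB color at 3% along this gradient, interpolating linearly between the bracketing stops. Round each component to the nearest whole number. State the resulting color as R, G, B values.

(192, 186, 46)

3% lies between the 0% and 25% stops, so the local fraction is t = (3 − 0)/(25 − 0) = 3/25 ≈ 0.12.
R = 200 + 0.12 × (136 − 200) = 192.32 → 192
G = 197 + 0.12 × (103 − 197) = 185.72 → 186
B = 23 + 0.12 × (213 − 23) = 45.8 → 46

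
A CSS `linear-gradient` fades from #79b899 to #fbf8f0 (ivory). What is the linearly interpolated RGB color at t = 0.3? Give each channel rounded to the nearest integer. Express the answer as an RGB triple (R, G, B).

#79b899 → (121, 184, 153); #fbf8f0 → (251, 248, 240).
R = 121 + 0.3 × (251 − 121) = 121 + 0.3 × 130 = 160 → 160
G = 184 + 0.3 × (248 − 184) = 184 + 0.3 × 64 = 203.2 → 203
B = 153 + 0.3 × (240 − 153) = 153 + 0.3 × 87 = 179.1 → 179
So the blended color is (160, 203, 179), about #a0cbb3.

(160, 203, 179)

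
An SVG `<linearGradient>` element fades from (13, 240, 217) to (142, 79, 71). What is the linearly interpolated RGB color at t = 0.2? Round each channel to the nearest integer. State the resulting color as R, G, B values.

R = 13 + 0.2 × (142 − 13) = 13 + 0.2 × 129 = 38.8 → 39
G = 240 + 0.2 × (79 − 240) = 240 + 0.2 × -161 = 207.8 → 208
B = 217 + 0.2 × (71 − 217) = 217 + 0.2 × -146 = 187.8 → 188
So the blended color is (39, 208, 188), about #27d0bc.

(39, 208, 188)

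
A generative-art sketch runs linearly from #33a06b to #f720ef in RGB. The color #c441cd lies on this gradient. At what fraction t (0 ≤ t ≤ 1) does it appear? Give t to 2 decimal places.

Invert the lerp on the R channel (largest span, 196): t = (196 − 51) / (247 − 51) = 145/196 = 0.7398.
Check on G: (65 − 160)/(32 − 160) = 0.7422 ✓

0.74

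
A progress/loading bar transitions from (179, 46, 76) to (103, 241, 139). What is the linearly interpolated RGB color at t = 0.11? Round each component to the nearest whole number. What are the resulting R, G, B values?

(171, 67, 83)

R = 179 + 0.11 × (103 − 179) = 179 + 0.11 × -76 = 170.64 → 171
G = 46 + 0.11 × (241 − 46) = 46 + 0.11 × 195 = 67.45 → 67
B = 76 + 0.11 × (139 − 76) = 76 + 0.11 × 63 = 82.93 → 83
So the blended color is (171, 67, 83), about #ab4353.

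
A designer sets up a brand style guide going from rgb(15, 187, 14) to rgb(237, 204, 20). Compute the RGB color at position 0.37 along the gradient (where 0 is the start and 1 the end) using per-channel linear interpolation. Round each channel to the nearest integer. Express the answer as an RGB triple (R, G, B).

R = 15 + 0.37 × (237 − 15) = 15 + 0.37 × 222 = 97.14 → 97
G = 187 + 0.37 × (204 − 187) = 187 + 0.37 × 17 = 193.29 → 193
B = 14 + 0.37 × (20 − 14) = 14 + 0.37 × 6 = 16.22 → 16
So the blended color is (97, 193, 16), about #61c110.

(97, 193, 16)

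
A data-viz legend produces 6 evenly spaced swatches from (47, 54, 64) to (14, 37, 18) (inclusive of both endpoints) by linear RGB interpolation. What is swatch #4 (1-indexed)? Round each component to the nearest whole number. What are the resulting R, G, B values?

With 6 swatches and endpoints inclusive, swatch 4 sits at t = (4 − 1)/(6 − 1) = 3/5 ≈ 0.6.
R = 47 + 0.6 × (14 − 47) = 27.2 → 27
G = 54 + 0.6 × (37 − 54) = 43.8 → 44
B = 64 + 0.6 × (18 − 64) = 36.4 → 36

(27, 44, 36)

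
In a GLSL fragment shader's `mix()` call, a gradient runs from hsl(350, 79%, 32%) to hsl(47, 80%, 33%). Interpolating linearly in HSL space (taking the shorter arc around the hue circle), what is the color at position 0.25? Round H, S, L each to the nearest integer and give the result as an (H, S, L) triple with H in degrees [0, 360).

Hue: 47 − 350 = -303°, but |-303| > 180 so the shorter arc goes the other way: Δh = -303 + 360 = 57°.
H = 350 + 0.25 × (57) = 364.25 → 364 → 364 mod 360 = 4°
S = 79 + 0.25 × (80 − 79) = 79.25 → 79%
L = 32 + 0.25 × (33 − 32) = 32.25 → 32%

(4, 79, 32)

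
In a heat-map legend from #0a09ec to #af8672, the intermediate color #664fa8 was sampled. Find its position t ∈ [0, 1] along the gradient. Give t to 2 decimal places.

Invert the lerp on the R channel (largest span, 165): t = (102 − 10) / (175 − 10) = 92/165 = 0.55758.
Check on G: (79 − 9)/(134 − 9) = 0.56 ✓

0.56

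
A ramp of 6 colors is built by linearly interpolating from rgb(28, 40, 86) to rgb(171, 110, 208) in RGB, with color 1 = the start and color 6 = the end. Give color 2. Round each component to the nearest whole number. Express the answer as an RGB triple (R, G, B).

With 6 swatches and endpoints inclusive, swatch 2 sits at t = (2 − 1)/(6 − 1) = 1/5 ≈ 0.2.
R = 28 + 0.2 × (171 − 28) = 56.6 → 57
G = 40 + 0.2 × (110 − 40) = 54 → 54
B = 86 + 0.2 × (208 − 86) = 110.4 → 110

(57, 54, 110)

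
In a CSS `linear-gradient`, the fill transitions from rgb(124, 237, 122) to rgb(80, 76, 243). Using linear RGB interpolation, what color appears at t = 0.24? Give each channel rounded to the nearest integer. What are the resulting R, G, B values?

R = 124 + 0.24 × (80 − 124) = 124 + 0.24 × -44 = 113.44 → 113
G = 237 + 0.24 × (76 − 237) = 237 + 0.24 × -161 = 198.36 → 198
B = 122 + 0.24 × (243 − 122) = 122 + 0.24 × 121 = 151.04 → 151

(113, 198, 151)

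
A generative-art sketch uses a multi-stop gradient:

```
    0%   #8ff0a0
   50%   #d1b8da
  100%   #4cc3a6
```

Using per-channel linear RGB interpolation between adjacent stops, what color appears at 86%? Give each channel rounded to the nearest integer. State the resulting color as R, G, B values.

86% lies between the 50% and 100% stops, so the local fraction is t = (86 − 50)/(100 − 50) = 36/50 ≈ 0.72.
#d1b8da → (209, 184, 218); #4cc3a6 → (76, 195, 166).
R = 209 + 0.72 × (76 − 209) = 113.24 → 113
G = 184 + 0.72 × (195 − 184) = 191.92 → 192
B = 218 + 0.72 × (166 − 218) = 180.56 → 181

(113, 192, 181)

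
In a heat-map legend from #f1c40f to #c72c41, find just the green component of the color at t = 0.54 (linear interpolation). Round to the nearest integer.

G₁ = 196 (from #f1c40f), G₂ = 44 (from #c72c41).
G = 196 + 0.54 × (44 − 196) = 113.92 → 114

114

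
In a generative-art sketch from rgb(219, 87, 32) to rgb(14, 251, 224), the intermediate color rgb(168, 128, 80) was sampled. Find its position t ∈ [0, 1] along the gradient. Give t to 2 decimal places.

Invert the lerp on the R channel (largest span, 205): t = (168 − 219) / (14 − 219) = -51/-205 = 0.24878.
Check on G: (128 − 87)/(251 − 87) = 0.25 ✓

0.25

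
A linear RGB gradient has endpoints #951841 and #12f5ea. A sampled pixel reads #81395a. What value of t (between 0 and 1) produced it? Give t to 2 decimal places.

Invert the lerp on the G channel (largest span, 221): t = (57 − 24) / (245 − 24) = 33/221 = 0.14932.
Check on R: (129 − 149)/(18 − 149) = 0.1527 ✓

0.15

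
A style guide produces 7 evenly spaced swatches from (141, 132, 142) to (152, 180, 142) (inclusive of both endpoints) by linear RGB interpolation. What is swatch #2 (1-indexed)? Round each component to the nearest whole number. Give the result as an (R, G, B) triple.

With 7 swatches and endpoints inclusive, swatch 2 sits at t = (2 − 1)/(7 − 1) = 1/6 ≈ 0.1667.
R = 141 + 0.1667 × (152 − 141) = 142.834 → 143
G = 132 + 0.1667 × (180 − 132) = 140.002 → 140
B = 142 + 0.1667 × (142 − 142) = 142 → 142

(143, 140, 142)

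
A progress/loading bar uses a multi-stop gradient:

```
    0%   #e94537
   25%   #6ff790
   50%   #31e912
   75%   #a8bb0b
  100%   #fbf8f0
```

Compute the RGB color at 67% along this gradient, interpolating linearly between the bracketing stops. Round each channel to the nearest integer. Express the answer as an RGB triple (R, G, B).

(130, 202, 13)

67% lies between the 50% and 75% stops, so the local fraction is t = (67 − 50)/(75 − 50) = 17/25 ≈ 0.68.
#31e912 → (49, 233, 18); #a8bb0b → (168, 187, 11).
R = 49 + 0.68 × (168 − 49) = 129.92 → 130
G = 233 + 0.68 × (187 − 233) = 201.72 → 202
B = 18 + 0.68 × (11 − 18) = 13.24 → 13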